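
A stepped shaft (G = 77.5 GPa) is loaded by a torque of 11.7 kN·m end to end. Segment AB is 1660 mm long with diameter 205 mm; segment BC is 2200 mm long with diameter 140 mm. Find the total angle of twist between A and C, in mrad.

J_AB = π(0.205)⁴/32 = 1.73×10^-4 m⁴; J_BC = π(0.140)⁴/32 = 3.77×10^-5 m⁴.
θ = (T/G)·Σ L_i/J_i = (11700/77.5×10⁹)·(1.66/1.73×10^-4 + 2.20/3.77×10^-5) = 0.01025 rad.

10.3 mrad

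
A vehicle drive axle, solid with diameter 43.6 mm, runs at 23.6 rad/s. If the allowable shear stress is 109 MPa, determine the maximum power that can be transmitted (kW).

J = πd⁴/32 = π(0.0436)⁴/32 = 3.548×10^-7 m⁴.
T_max = τ_allow·J/r = 1.09×10^8 × 3.548×10^-7 / 0.0218 = 1774 N·m.
ω = 23.6 rad/s, so P_max = T_max·ω = 4.186×10^4 W.

41.9 kW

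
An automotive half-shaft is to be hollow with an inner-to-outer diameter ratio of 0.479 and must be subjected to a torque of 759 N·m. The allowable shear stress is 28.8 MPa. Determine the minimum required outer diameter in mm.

52.1 mm

For a hollow shaft with d_i/d_o = 0.479: τ_max = 16T/(π d_o³ (1−k⁴)), so d_o = [16T/(π τ_allow (1−k⁴))]^(1/3) = [16·759.0/(π·2.88×10^7·0.9474)]^(1/3) = 0.05213 m.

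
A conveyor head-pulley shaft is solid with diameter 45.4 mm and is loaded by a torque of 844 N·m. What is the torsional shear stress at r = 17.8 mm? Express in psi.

5220 psi

J = πd⁴/32 = π(0.0454)⁴/32 = 4.171×10^-7 m⁴.
Shear stress varies linearly with radius: τ = T·r/J = 844.0 × 0.0178 / 4.171×10^-7 = 3.602×10^7 Pa.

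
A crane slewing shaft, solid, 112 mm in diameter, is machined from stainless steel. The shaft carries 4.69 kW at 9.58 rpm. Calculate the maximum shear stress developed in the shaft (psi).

ω = 2π·9.58/60 = 1.003 rad/s, so T = P/ω = 4.69×10³ / 1.003 = 4675 N·m.
J = πd⁴/32 = π(0.112)⁴/32 = 1.545×10^-5 m⁴.
τ_max = T·r/J = 4675 × 0.0560 / 1.545×10^-5 = 1.695×10^7 Pa.

2460 psi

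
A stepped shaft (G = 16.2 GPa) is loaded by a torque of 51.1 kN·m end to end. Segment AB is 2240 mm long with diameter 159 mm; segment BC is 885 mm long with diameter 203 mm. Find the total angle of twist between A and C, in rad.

0.129 rad

J_AB = π(0.159)⁴/32 = 6.27×10^-5 m⁴; J_BC = π(0.203)⁴/32 = 1.67×10^-4 m⁴.
θ = (T/G)·Σ L_i/J_i = (51100/16.2×10⁹)·(2.24/6.27×10^-5 + 0.885/1.67×10^-4) = 0.1294 rad.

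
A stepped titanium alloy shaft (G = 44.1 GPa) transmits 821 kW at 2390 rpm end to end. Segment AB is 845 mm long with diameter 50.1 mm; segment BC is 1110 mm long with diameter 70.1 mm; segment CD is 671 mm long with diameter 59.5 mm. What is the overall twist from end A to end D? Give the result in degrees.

10.1°

ω = 2π·2390/60 = 250.3 rad/s, so T = P/ω = 821×10³ / 250.3 = 3280 N·m.
J_AB = π(0.0501)⁴/32 = 6.19×10^-7 m⁴; J_BC = π(0.0701)⁴/32 = 2.37×10^-6 m⁴; J_CD = π(0.0595)⁴/32 = 1.23×10^-6 m⁴.
θ = (T/G)·Σ L_i/J_i = (3280/44.1×10⁹)·(0.845/6.19×10^-7 + 1.11/2.37×10^-6 + 0.671/1.23×10^-6) = 0.1770 rad.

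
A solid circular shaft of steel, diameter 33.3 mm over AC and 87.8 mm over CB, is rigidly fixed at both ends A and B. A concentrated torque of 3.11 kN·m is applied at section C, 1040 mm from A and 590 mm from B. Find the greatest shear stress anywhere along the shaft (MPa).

23.1 MPa

Compatibility: T_A·a/J_AC = T_B·b/J_CB with T_A + T_B = T₀.
J_AC = 1.21×10^-7 m⁴, J_CB = 5.83×10^-6 m⁴, so T_A = T₀·(J_AC/a)/((J_AC/a)+(J_CB/b)) = 36.08 N·m, T_B = 3074 N·m.
τ in each portion: τ_AC = 4.98×10^6 Pa, τ_CB = 2.31×10^7 Pa; maximum is in CB.
τ_max = T_CB·r/J = 3074·0.0439/5.83×10^-6 = 2.313×10^7 Pa.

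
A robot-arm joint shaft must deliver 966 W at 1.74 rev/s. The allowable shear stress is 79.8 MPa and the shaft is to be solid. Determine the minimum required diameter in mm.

ω = 2π·1.74 = 10.93 rad/s, so T = P/ω = 966 / 10.93 = 88.36 N·m.
For a solid shaft τ_max = 16T/(πd³), so d = (16T/(π τ_allow))^(1/3) = (16·88.36/(π·7.98×10^7))^(1/3) = 0.01780 m.

17.8 mm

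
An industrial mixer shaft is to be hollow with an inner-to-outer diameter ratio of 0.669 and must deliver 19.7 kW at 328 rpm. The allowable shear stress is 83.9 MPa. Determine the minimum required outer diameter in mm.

35.2 mm

ω = 2π·328/60 = 34.35 rad/s, so T = P/ω = 19.7×10³ / 34.35 = 573.5 N·m.
For a hollow shaft with d_i/d_o = 0.669: τ_max = 16T/(π d_o³ (1−k⁴)), so d_o = [16T/(π τ_allow (1−k⁴))]^(1/3) = [16·573.5/(π·8.39×10^7·0.7997)]^(1/3) = 0.03518 m.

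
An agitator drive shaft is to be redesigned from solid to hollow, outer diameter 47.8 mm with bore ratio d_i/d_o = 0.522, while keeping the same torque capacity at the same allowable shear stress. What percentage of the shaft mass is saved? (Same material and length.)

23.4 %

Equal τ_max and T ⇒ the solid shaft needs d_s³ = d_o³(1−k⁴), so d_s = 47.8·(1−0.522⁴)^(1/3) = 46.59 mm.
Area ratio A_h/A_s = d_o²(1−k²)/d_s² = (1−k²)/(1−k⁴)^(2/3) = 0.7659.
Mass saving = 1 − 0.7659 = 23.4 %.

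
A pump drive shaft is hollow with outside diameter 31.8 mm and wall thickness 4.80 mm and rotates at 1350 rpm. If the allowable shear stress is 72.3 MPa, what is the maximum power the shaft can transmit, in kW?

49.2 kW

J = π(d_o⁴ − d_i⁴)/32 = π(0.0318⁴ − 0.0222⁴)/32 = 7.655×10^-8 m⁴.
T_max = τ_allow·J/r = 7.23×10^7 × 7.655×10^-8 / 0.0159 = 348.1 N·m.
ω = 2π·1350/60 = 141.4 rad/s, so P_max = T_max·ω = 4.921×10^4 W.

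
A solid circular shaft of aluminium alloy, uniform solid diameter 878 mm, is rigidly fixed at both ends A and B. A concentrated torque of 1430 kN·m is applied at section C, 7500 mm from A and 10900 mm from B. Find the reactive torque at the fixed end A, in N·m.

847000 N·m

With uniform GJ and both ends fixed, compatibility θ_AC = θ_CB gives T_A·a = T_B·b, together with T_A + T_B = T₀.
T_A = T₀·b/(a+b) = 1.430e6·10900/18400 = 847100 N·m; T_B = 582900 N·m.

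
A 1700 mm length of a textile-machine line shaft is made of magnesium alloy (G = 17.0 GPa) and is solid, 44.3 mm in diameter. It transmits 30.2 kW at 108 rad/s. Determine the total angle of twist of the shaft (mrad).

ω = 108 rad/s, so T = P/ω = 30.2×10³ / 108.0 = 279.6 N·m.
J = πd⁴/32 = π(0.0443)⁴/32 = 3.781×10^-7 m⁴.
θ = T·L/(G·J) = 279.6 × 1.70 / (17.0×10⁹ × 3.781×10^-7) = 0.07396 rad.

74.0 mrad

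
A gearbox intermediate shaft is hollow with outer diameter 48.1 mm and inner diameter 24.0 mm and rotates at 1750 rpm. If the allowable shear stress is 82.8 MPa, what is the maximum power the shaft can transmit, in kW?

311 kW

J = π(d_o⁴ − d_i⁴)/32 = π(0.0481⁴ − 0.0240⁴)/32 = 4.929×10^-7 m⁴.
T_max = τ_allow·J/r = 8.28×10^7 × 4.929×10^-7 / 0.0241 = 1697 N·m.
ω = 2π·1750/60 = 183.3 rad/s, so P_max = T_max·ω = 3.110×10^5 W.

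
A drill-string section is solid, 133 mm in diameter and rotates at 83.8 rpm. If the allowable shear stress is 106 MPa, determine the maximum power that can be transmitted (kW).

430 kW

J = πd⁴/32 = π(0.133)⁴/32 = 3.072×10^-5 m⁴.
T_max = τ_allow·J/r = 1.06×10^8 × 3.072×10^-5 / 0.0665 = 48970 N·m.
ω = 2π·83.8/60 = 8.776 rad/s, so P_max = T_max·ω = 4.297×10^5 W.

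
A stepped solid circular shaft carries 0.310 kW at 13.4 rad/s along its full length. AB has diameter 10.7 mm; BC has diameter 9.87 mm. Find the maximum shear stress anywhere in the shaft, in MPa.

ω = 13.4 rad/s, so T = P/ω = 0.310×10³ / 13.40 = 23.13 N·m.
Under the same torque, τ_max = 16T/(πd³) is largest where d is smallest — segment BC (d = 9.87 mm).
τ_max = 16·23.13/(π·(0.00987)³) = 1.225×10^8 Pa.

123 MPa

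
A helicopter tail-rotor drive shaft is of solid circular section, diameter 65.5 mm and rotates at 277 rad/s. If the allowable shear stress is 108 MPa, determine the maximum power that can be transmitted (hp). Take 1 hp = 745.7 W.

2210 hp

J = πd⁴/32 = π(0.0655)⁴/32 = 1.807×10^-6 m⁴.
T_max = τ_allow·J/r = 1.08×10^8 × 1.807×10^-6 / 0.0328 = 5959 N·m.
ω = 277 rad/s, so P_max = T_max·ω = 1.651×10^6 W.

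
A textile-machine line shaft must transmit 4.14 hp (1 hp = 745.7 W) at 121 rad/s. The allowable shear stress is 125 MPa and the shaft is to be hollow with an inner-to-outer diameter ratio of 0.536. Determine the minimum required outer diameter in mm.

10.4 mm

ω = 121 rad/s, so T = P/ω = 4.14×745.7 / 121.0 = 25.51 N·m.
For a hollow shaft with d_i/d_o = 0.536: τ_max = 16T/(π d_o³ (1−k⁴)), so d_o = [16T/(π τ_allow (1−k⁴))]^(1/3) = [16·25.51/(π·1.25×10^8·0.9175)]^(1/3) = 0.01043 m.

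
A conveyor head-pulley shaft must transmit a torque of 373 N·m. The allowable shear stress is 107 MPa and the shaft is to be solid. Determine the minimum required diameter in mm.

For a solid shaft τ_max = 16T/(πd³), so d = (16T/(π τ_allow))^(1/3) = (16·373.0/(π·1.07×10^8))^(1/3) = 0.02609 m.

26.1 mm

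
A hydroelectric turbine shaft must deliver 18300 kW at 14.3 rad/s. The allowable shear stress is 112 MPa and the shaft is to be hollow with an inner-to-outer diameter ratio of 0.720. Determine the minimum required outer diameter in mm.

430 mm

ω = 14.3 rad/s, so T = P/ω = 18300×10³ / 14.30 = 1.280e6 N·m.
For a hollow shaft with d_i/d_o = 0.720: τ_max = 16T/(π d_o³ (1−k⁴)), so d_o = [16T/(π τ_allow (1−k⁴))]^(1/3) = [16·1.280e6/(π·1.12×10^8·0.7313)]^(1/3) = 0.4301 m.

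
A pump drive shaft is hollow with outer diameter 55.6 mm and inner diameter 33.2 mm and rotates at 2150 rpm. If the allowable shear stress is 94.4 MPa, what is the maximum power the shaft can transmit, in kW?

626 kW

J = π(d_o⁴ − d_i⁴)/32 = π(0.0556⁴ − 0.0332⁴)/32 = 8.189×10^-7 m⁴.
T_max = τ_allow·J/r = 9.44×10^7 × 8.189×10^-7 / 0.0278 = 2781 N·m.
ω = 2π·2150/60 = 225.1 rad/s, so P_max = T_max·ω = 6.261×10^5 W.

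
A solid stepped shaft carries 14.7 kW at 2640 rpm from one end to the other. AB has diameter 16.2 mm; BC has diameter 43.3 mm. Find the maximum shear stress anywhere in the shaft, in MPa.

ω = 2π·2640/60 = 276.5 rad/s, so T = P/ω = 14.7×10³ / 276.5 = 53.17 N·m.
Under the same torque, τ_max = 16T/(πd³) is largest where d is smallest — segment AB (d = 16.2 mm).
τ_max = 16·53.17/(π·(0.0162)³) = 6.370×10^7 Pa.

63.7 MPa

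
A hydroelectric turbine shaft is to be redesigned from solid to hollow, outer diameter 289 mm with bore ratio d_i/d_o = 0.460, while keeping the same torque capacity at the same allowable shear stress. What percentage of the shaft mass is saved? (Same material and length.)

Equal τ_max and T ⇒ the solid shaft needs d_s³ = d_o³(1−k⁴), so d_s = 289·(1−0.460⁴)^(1/3) = 284.6 mm.
Area ratio A_h/A_s = d_o²(1−k²)/d_s² = (1−k²)/(1−k⁴)^(2/3) = 0.8128.
Mass saving = 1 − 0.8128 = 18.7 %.

18.7 %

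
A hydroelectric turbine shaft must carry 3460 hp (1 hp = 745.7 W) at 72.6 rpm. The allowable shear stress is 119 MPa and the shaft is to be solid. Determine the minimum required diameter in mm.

ω = 2π·72.6/60 = 7.603 rad/s, so T = P/ω = 3460×745.7 / 7.603 = 339400 N·m.
For a solid shaft τ_max = 16T/(πd³), so d = (16T/(π τ_allow))^(1/3) = (16·339400/(π·1.19×10^8))^(1/3) = 0.2440 m.

244 mm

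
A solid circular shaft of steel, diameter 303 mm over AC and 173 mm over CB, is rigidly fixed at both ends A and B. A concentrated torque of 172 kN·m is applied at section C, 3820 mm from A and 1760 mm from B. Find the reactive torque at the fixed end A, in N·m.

140000 N·m

Compatibility: T_A·a/J_AC = T_B·b/J_CB with T_A + T_B = T₀.
J_AC = 8.28×10^-4 m⁴, J_CB = 8.79×10^-5 m⁴, so T_A = T₀·(J_AC/a)/((J_AC/a)+(J_CB/b)) = 139800 N·m, T_B = 32240 N·m.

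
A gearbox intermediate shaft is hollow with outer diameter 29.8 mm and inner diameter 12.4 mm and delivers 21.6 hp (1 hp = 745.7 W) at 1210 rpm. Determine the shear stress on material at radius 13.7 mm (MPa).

ω = 2π·1210/60 = 126.7 rad/s, so T = P/ω = 21.6×745.7 / 126.7 = 127.1 N·m.
J = π(d_o⁴ − d_i⁴)/32 = π(0.0298⁴ − 0.0124⁴)/32 = 7.510×10^-8 m⁴.
Shear stress varies linearly with radius: τ = T·r/J = 127.1 × 0.0137 / 7.510×10^-8 = 2.319×10^7 Pa.

23.2 MPa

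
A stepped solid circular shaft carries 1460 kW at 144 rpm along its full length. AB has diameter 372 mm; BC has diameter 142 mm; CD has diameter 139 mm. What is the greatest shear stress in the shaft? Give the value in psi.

ω = 2π·144/60 = 15.08 rad/s, so T = P/ω = 1460×10³ / 15.08 = 96820 N·m.
Under the same torque, τ_max = 16T/(πd³) is largest where d is smallest — segment CD (d = 139 mm).
τ_max = 16·96820/(π·(0.139)³) = 1.836×10^8 Pa.

26600 psi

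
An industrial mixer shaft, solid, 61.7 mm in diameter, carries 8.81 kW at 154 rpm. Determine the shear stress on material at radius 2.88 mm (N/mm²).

1.11 N/mm²

ω = 2π·154/60 = 16.13 rad/s, so T = P/ω = 8.81×10³ / 16.13 = 546.3 N·m.
J = πd⁴/32 = π(0.0617)⁴/32 = 1.423×10^-6 m⁴.
Shear stress varies linearly with radius: τ = T·r/J = 546.3 × 0.00288 / 1.423×10^-6 = 1.106×10^6 Pa.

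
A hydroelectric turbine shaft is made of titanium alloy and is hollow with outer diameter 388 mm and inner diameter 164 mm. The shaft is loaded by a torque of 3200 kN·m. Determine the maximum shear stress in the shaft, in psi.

J = π(d_o⁴ − d_i⁴)/32 = π(0.388⁴ − 0.164⁴)/32 = 2.154×10^-3 m⁴.
τ_max = T·r/J = 3.200e6 × 0.194 / 2.154×10^-3 = 2.882×10^8 Pa.

41800 psi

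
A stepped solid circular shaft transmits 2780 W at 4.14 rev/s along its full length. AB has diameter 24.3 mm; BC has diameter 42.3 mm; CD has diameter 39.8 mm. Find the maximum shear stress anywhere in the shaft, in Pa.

ω = 2π·4.14 = 26.01 rad/s, so T = P/ω = 2780 / 26.01 = 106.9 N·m.
Under the same torque, τ_max = 16T/(πd³) is largest where d is smallest — segment AB (d = 24.3 mm).
τ_max = 16·106.9/(π·(0.0243)³) = 3.793×10^7 Pa.

3.79e7 Pa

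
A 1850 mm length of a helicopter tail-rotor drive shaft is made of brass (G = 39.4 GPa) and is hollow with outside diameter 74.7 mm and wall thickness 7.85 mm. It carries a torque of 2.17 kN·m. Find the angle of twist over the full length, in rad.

J = π(d_o⁴ − d_i⁴)/32 = π(0.0747⁴ − 0.0590⁴)/32 = 1.867×10^-6 m⁴.
θ = T·L/(G·J) = 2170 × 1.85 / (39.4×10⁹ × 1.867×10^-6) = 0.05457 rad.

0.0546 rad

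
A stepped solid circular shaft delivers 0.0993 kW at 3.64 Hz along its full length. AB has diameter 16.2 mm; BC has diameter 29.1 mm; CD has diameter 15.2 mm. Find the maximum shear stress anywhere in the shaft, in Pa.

6.30e6 Pa

ω = 2π·3.64 = 22.87 rad/s, so T = P/ω = 0.0993×10³ / 22.87 = 4.342 N·m.
Under the same torque, τ_max = 16T/(πd³) is largest where d is smallest — segment CD (d = 15.2 mm).
τ_max = 16·4.342/(π·(0.0152)³) = 6.297×10^6 Pa.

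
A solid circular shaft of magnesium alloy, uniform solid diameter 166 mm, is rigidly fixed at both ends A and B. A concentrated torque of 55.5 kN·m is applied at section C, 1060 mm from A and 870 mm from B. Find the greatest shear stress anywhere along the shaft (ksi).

4.92 ksi

With uniform GJ and both ends fixed, compatibility θ_AC = θ_CB gives T_A·a = T_B·b, together with T_A + T_B = T₀.
T_A = T₀·b/(a+b) = 55500·870/1930 = 25020 N·m; T_B = 30480 N·m.
τ in each portion: τ_AC = 2.79×10^7 Pa, τ_CB = 3.39×10^7 Pa; maximum is in CB.
τ_max = T_CB·r/J = 30480·0.0830/7.45×10^-5 = 3.394×10^7 Pa.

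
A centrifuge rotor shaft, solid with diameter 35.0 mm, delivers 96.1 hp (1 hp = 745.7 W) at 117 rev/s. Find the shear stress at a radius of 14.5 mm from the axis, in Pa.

9.59e6 Pa

ω = 2π·117 = 735.1 rad/s, so T = P/ω = 96.1×745.7 / 735.1 = 97.48 N·m.
J = πd⁴/32 = π(0.0350)⁴/32 = 1.473×10^-7 m⁴.
Shear stress varies linearly with radius: τ = T·r/J = 97.48 × 0.0145 / 1.473×10^-7 = 9.594×10^6 Pa.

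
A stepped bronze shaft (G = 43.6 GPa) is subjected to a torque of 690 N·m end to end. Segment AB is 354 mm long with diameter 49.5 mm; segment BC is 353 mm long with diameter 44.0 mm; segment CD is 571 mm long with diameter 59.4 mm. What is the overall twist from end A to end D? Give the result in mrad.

J_AB = π(0.0495)⁴/32 = 5.89×10^-7 m⁴; J_BC = π(0.0440)⁴/32 = 3.68×10^-7 m⁴; J_CD = π(0.0594)⁴/32 = 1.22×10^-6 m⁴.
θ = (T/G)·Σ L_i/J_i = (690.0/43.6×10⁹)·(0.354/5.89×10^-7 + 0.353/3.68×10^-7 + 0.571/1.22×10^-6) = 0.03208 rad.

32.1 mrad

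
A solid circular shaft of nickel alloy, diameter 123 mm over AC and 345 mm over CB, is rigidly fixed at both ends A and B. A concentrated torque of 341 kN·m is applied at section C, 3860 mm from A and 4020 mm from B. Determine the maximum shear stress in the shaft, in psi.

6030 psi

Compatibility: T_A·a/J_AC = T_B·b/J_CB with T_A + T_B = T₀.
J_AC = 2.25×10^-5 m⁴, J_CB = 1.39×10^-3 m⁴, so T_A = T₀·(J_AC/a)/((J_AC/a)+(J_CB/b)) = 5643 N·m, T_B = 335400 N·m.
τ in each portion: τ_AC = 1.54×10^7 Pa, τ_CB = 4.16×10^7 Pa; maximum is in CB.
τ_max = T_CB·r/J = 335400·0.172/1.39×10^-3 = 4.159×10^7 Pa.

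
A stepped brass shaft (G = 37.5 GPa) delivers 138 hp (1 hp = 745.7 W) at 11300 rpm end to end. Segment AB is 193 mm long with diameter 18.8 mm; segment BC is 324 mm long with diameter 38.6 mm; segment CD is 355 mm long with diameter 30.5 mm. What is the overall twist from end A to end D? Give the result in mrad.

49.6 mrad

ω = 2π·11300/60 = 1183 rad/s, so T = P/ω = 138×745.7 / 1183 = 86.96 N·m.
J_AB = π(0.0188)⁴/32 = 1.23×10^-8 m⁴; J_BC = π(0.0386)⁴/32 = 2.18×10^-7 m⁴; J_CD = π(0.0305)⁴/32 = 8.50×10^-8 m⁴.
θ = (T/G)·Σ L_i/J_i = (86.96/37.5×10⁹)·(0.193/1.23×10^-8 + 0.324/2.18×10^-7 + 0.355/8.50×10^-8) = 0.04963 rad.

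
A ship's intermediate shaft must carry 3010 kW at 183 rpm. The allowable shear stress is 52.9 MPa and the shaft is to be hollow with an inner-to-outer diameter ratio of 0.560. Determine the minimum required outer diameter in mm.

256 mm

ω = 2π·183/60 = 19.16 rad/s, so T = P/ω = 3010×10³ / 19.16 = 157100 N·m.
For a hollow shaft with d_i/d_o = 0.560: τ_max = 16T/(π d_o³ (1−k⁴)), so d_o = [16T/(π τ_allow (1−k⁴))]^(1/3) = [16·157100/(π·5.29×10^7·0.9017)]^(1/3) = 0.2560 m.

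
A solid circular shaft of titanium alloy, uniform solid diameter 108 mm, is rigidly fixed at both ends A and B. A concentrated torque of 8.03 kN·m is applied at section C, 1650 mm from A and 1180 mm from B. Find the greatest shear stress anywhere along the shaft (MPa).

18.9 MPa

With uniform GJ and both ends fixed, compatibility θ_AC = θ_CB gives T_A·a = T_B·b, together with T_A + T_B = T₀.
T_A = T₀·b/(a+b) = 8030·1180/2830 = 3348 N·m; T_B = 4682 N·m.
τ in each portion: τ_AC = 1.35×10^7 Pa, τ_CB = 1.89×10^7 Pa; maximum is in CB.
τ_max = T_CB·r/J = 4682·0.0540/1.34×10^-5 = 1.893×10^7 Pa.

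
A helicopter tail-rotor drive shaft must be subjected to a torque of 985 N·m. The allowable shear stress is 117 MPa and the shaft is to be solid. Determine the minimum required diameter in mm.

35.0 mm

For a solid shaft τ_max = 16T/(πd³), so d = (16T/(π τ_allow))^(1/3) = (16·985.0/(π·1.17×10^8))^(1/3) = 0.03500 m.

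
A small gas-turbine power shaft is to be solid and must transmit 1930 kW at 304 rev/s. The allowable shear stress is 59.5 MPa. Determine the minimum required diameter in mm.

ω = 2π·304 = 1910 rad/s, so T = P/ω = 1930×10³ / 1910 = 1010 N·m.
For a solid shaft τ_max = 16T/(πd³), so d = (16T/(π τ_allow))^(1/3) = (16·1010/(π·5.95×10^7))^(1/3) = 0.04422 m.

44.2 mm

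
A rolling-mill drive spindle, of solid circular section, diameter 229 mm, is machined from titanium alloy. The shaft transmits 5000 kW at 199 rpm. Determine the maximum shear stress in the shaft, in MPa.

ω = 2π·199/60 = 20.84 rad/s, so T = P/ω = 5000×10³ / 20.84 = 239900 N·m.
J = πd⁴/32 = π(0.229)⁴/32 = 2.700×10^-4 m⁴.
τ_max = T·r/J = 239900 × 0.115 / 2.700×10^-4 = 1.018×10^8 Pa.

102 MPa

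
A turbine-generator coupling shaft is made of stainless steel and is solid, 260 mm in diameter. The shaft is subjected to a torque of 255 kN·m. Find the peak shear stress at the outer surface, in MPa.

J = πd⁴/32 = π(0.260)⁴/32 = 4.486×10^-4 m⁴.
τ_max = T·r/J = 255000 × 0.130 / 4.486×10^-4 = 7.389×10^7 Pa.

73.9 MPa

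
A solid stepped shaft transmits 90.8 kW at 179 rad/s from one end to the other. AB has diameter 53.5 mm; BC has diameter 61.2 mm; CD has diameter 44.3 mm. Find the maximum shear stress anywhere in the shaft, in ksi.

ω = 179 rad/s, so T = P/ω = 90.8×10³ / 179.0 = 507.3 N·m.
Under the same torque, τ_max = 16T/(πd³) is largest where d is smallest — segment CD (d = 44.3 mm).
τ_max = 16·507.3/(π·(0.0443)³) = 2.972×10^7 Pa.

4.31 ksi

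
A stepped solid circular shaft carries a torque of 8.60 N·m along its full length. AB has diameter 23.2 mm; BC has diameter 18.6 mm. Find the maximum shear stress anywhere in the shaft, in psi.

987 psi

Under the same torque, τ_max = 16T/(πd³) is largest where d is smallest — segment BC (d = 18.6 mm).
τ_max = 16·8.600/(π·(0.0186)³) = 6.807×10^6 Pa.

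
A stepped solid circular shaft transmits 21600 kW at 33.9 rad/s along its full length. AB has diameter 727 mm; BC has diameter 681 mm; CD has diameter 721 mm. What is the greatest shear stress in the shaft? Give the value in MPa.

ω = 33.9 rad/s, so T = P/ω = 21600×10³ / 33.90 = 637200 N·m.
Under the same torque, τ_max = 16T/(πd³) is largest where d is smallest — segment BC (d = 681 mm).
τ_max = 16·637200/(π·(0.681)³) = 1.028×10^7 Pa.

10.3 MPa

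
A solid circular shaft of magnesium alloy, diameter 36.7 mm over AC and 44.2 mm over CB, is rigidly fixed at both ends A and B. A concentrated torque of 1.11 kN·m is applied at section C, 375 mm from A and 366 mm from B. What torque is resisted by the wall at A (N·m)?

352 N·m

Compatibility: T_A·a/J_AC = T_B·b/J_CB with T_A + T_B = T₀.
J_AC = 1.78×10^-7 m⁴, J_CB = 3.75×10^-7 m⁴, so T_A = T₀·(J_AC/a)/((J_AC/a)+(J_CB/b)) = 351.8 N·m, T_B = 758.2 N·m.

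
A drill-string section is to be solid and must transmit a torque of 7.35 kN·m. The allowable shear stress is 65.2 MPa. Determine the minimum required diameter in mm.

83.1 mm

For a solid shaft τ_max = 16T/(πd³), so d = (16T/(π τ_allow))^(1/3) = (16·7350/(π·6.52×10^7))^(1/3) = 0.08311 m.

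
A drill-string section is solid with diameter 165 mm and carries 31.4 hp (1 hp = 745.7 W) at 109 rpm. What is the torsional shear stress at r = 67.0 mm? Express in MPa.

ω = 2π·109/60 = 11.41 rad/s, so T = P/ω = 31.4×745.7 / 11.41 = 2051 N·m.
J = πd⁴/32 = π(0.165)⁴/32 = 7.277×10^-5 m⁴.
Shear stress varies linearly with radius: τ = T·r/J = 2051 × 0.0670 / 7.277×10^-5 = 1.889×10^6 Pa.

1.89 MPa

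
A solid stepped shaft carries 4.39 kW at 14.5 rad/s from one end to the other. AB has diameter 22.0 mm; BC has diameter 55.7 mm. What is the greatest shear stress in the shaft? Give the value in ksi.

21.0 ksi

ω = 14.5 rad/s, so T = P/ω = 4.39×10³ / 14.50 = 302.8 N·m.
Under the same torque, τ_max = 16T/(πd³) is largest where d is smallest — segment AB (d = 22.0 mm).
τ_max = 16·302.8/(π·(0.0220)³) = 1.448×10^8 Pa.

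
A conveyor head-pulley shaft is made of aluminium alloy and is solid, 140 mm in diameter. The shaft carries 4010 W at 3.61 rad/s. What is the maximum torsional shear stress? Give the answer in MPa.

2.06 MPa

ω = 3.61 rad/s, so T = P/ω = 4010 / 3.610 = 1111 N·m.
J = πd⁴/32 = π(0.140)⁴/32 = 3.771×10^-5 m⁴.
τ_max = T·r/J = 1111 × 0.0700 / 3.771×10^-5 = 2.062×10^6 Pa.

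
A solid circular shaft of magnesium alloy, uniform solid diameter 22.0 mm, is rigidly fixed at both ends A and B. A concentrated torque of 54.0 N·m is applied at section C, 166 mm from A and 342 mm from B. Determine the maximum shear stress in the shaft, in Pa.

With uniform GJ and both ends fixed, compatibility θ_AC = θ_CB gives T_A·a = T_B·b, together with T_A + T_B = T₀.
T_A = T₀·b/(a+b) = 54.00·342/508.0 = 36.35 N·m; T_B = 17.65 N·m.
τ in each portion: τ_AC = 1.74×10^7 Pa, τ_CB = 8.44×10^6 Pa; maximum is in AC.
τ_max = T_AC·r/J = 36.35·0.0110/2.30×10^-8 = 1.739×10^7 Pa.

1.74e7 Pa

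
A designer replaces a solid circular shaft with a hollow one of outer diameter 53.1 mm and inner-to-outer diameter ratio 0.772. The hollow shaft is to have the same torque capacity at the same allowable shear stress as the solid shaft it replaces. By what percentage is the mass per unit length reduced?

Equal τ_max and T ⇒ the solid shaft needs d_s³ = d_o³(1−k⁴), so d_s = 53.1·(1−0.772⁴)^(1/3) = 45.87 mm.
Area ratio A_h/A_s = d_o²(1−k²)/d_s² = (1−k²)/(1−k⁴)^(2/3) = 0.5413.
Mass saving = 1 − 0.5413 = 45.9 %.

45.9 %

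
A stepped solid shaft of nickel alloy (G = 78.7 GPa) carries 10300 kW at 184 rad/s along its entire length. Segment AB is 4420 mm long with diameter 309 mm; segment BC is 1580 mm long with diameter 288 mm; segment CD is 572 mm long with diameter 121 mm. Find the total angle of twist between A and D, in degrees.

1.40°

ω = 184 rad/s, so T = P/ω = 10300×10³ / 184.0 = 55980 N·m.
J_AB = π(0.309)⁴/32 = 8.95×10^-4 m⁴; J_BC = π(0.288)⁴/32 = 6.75×10^-4 m⁴; J_CD = π(0.121)⁴/32 = 2.10×10^-5 m⁴.
θ = (T/G)·Σ L_i/J_i = (55980/78.7×10⁹)·(4.42/8.95×10^-4 + 1.58/6.75×10^-4 + 0.572/2.10×10^-5) = 0.02451 rad.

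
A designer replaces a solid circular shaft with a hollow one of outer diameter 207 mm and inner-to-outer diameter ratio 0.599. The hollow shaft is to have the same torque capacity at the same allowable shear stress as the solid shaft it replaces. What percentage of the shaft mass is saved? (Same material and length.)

Equal τ_max and T ⇒ the solid shaft needs d_s³ = d_o³(1−k⁴), so d_s = 207·(1−0.599⁴)^(1/3) = 197.7 mm.
Area ratio A_h/A_s = d_o²(1−k²)/d_s² = (1−k²)/(1−k⁴)^(2/3) = 0.7029.
Mass saving = 1 − 0.7029 = 29.7 %.

29.7 %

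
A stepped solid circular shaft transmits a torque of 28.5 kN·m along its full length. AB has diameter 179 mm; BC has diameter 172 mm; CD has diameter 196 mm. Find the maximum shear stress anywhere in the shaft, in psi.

Under the same torque, τ_max = 16T/(πd³) is largest where d is smallest — segment BC (d = 172 mm).
τ_max = 16·28500/(π·(0.172)³) = 2.853×10^7 Pa.

4140 psi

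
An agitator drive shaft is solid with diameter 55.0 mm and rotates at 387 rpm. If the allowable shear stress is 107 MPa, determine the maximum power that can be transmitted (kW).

J = πd⁴/32 = π(0.0550)⁴/32 = 8.984×10^-7 m⁴.
T_max = τ_allow·J/r = 1.07×10^8 × 8.984×10^-7 / 0.0275 = 3495 N·m.
ω = 2π·387/60 = 40.53 rad/s, so P_max = T_max·ω = 1.417×10^5 W.

142 kW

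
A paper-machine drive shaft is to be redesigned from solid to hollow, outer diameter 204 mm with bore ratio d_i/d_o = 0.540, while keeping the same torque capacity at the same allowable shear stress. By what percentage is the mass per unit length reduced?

24.8 %

Equal τ_max and T ⇒ the solid shaft needs d_s³ = d_o³(1−k⁴), so d_s = 204·(1−0.540⁴)^(1/3) = 198.0 mm.
Area ratio A_h/A_s = d_o²(1−k²)/d_s² = (1−k²)/(1−k⁴)^(2/3) = 0.7516.
Mass saving = 1 − 0.7516 = 24.8 %.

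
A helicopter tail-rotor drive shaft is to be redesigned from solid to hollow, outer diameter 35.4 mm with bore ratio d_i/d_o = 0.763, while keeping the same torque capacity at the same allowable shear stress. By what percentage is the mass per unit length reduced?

Equal τ_max and T ⇒ the solid shaft needs d_s³ = d_o³(1−k⁴), so d_s = 35.4·(1−0.763⁴)^(1/3) = 30.84 mm.
Area ratio A_h/A_s = d_o²(1−k²)/d_s² = (1−k²)/(1−k⁴)^(2/3) = 0.5506.
Mass saving = 1 − 0.5506 = 44.9 %.

44.9 %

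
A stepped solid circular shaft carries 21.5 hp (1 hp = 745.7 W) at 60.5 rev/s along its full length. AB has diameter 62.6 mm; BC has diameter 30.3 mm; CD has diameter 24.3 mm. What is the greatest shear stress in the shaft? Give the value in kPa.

ω = 2π·60.5 = 380.1 rad/s, so T = P/ω = 21.5×745.7 / 380.1 = 42.18 N·m.
Under the same torque, τ_max = 16T/(πd³) is largest where d is smallest — segment CD (d = 24.3 mm).
τ_max = 16·42.18/(π·(0.0243)³) = 1.497×10^7 Pa.

15000 kPa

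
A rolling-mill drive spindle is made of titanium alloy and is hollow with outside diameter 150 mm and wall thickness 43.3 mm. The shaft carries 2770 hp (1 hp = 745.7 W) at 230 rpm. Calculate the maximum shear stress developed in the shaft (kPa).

134000 kPa

ω = 2π·230/60 = 24.09 rad/s, so T = P/ω = 2770×745.7 / 24.09 = 85760 N·m.
J = π(d_o⁴ − d_i⁴)/32 = π(0.150⁴ − 0.0634⁴)/32 = 4.811×10^-5 m⁴.
τ_max = T·r/J = 85760 × 0.0750 / 4.811×10^-5 = 1.337×10^8 Pa.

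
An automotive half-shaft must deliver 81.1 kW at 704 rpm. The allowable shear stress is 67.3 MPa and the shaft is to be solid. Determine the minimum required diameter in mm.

43.7 mm

ω = 2π·704/60 = 73.72 rad/s, so T = P/ω = 81.1×10³ / 73.72 = 1100 N·m.
For a solid shaft τ_max = 16T/(πd³), so d = (16T/(π τ_allow))^(1/3) = (16·1100/(π·6.73×10^7))^(1/3) = 0.04366 m.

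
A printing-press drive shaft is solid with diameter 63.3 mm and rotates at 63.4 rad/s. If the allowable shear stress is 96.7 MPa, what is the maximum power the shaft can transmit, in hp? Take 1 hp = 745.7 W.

J = πd⁴/32 = π(0.0633)⁴/32 = 1.576×10^-6 m⁴.
T_max = τ_allow·J/r = 9.67×10^7 × 1.576×10^-6 / 0.0316 = 4816 N·m.
ω = 63.4 rad/s, so P_max = T_max·ω = 3.053×10^5 W.

409 hp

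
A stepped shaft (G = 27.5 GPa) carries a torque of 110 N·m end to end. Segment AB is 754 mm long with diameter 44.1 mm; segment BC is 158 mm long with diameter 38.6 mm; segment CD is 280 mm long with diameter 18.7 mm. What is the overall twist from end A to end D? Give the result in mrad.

J_AB = π(0.0441)⁴/32 = 3.71×10^-7 m⁴; J_BC = π(0.0386)⁴/32 = 2.18×10^-7 m⁴; J_CD = π(0.0187)⁴/32 = 1.20×10^-8 m⁴.
θ = (T/G)·Σ L_i/J_i = (110.0/27.5×10⁹)·(0.754/3.71×10^-7 + 0.158/2.18×10^-7 + 0.280/1.20×10^-8) = 0.1043 rad.

104 mrad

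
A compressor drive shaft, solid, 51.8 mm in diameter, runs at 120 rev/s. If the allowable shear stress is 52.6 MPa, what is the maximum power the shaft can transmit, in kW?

1080 kW

J = πd⁴/32 = π(0.0518)⁴/32 = 7.068×10^-7 m⁴.
T_max = τ_allow·J/r = 5.26×10^7 × 7.068×10^-7 / 0.0259 = 1436 N·m.
ω = 2π·120 = 754.0 rad/s, so P_max = T_max·ω = 1.082×10^6 W.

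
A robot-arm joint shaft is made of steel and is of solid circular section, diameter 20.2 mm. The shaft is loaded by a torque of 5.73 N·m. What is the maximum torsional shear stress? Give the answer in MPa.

J = πd⁴/32 = π(0.0202)⁴/32 = 1.635×10^-8 m⁴.
τ_max = T·r/J = 5.730 × 0.0101 / 1.635×10^-8 = 3.541×10^6 Pa.

3.54 MPa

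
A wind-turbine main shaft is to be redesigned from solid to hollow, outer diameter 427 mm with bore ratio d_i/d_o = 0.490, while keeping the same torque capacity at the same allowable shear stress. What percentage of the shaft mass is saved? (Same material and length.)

Equal τ_max and T ⇒ the solid shaft needs d_s³ = d_o³(1−k⁴), so d_s = 427·(1−0.490⁴)^(1/3) = 418.6 mm.
Area ratio A_h/A_s = d_o²(1−k²)/d_s² = (1−k²)/(1−k⁴)^(2/3) = 0.7906.
Mass saving = 1 − 0.7906 = 20.9 %.

20.9 %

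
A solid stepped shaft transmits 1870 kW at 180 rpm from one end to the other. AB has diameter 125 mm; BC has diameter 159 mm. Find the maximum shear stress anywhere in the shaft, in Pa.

ω = 2π·180/60 = 18.85 rad/s, so T = P/ω = 1870×10³ / 18.85 = 99210 N·m.
Under the same torque, τ_max = 16T/(πd³) is largest where d is smallest — segment AB (d = 125 mm).
τ_max = 16·99210/(π·(0.125)³) = 2.587×10^8 Pa.

2.59e8 Pa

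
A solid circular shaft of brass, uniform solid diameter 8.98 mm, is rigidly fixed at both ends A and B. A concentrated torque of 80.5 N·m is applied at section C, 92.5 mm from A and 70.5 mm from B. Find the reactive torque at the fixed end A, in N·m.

With uniform GJ and both ends fixed, compatibility θ_AC = θ_CB gives T_A·a = T_B·b, together with T_A + T_B = T₀.
T_A = T₀·b/(a+b) = 80.50·70.5/163.0 = 34.82 N·m; T_B = 45.68 N·m.

34.8 N·m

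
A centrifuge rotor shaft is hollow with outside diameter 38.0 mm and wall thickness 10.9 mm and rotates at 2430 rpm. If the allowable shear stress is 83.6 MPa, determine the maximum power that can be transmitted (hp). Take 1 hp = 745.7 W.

297 hp

J = π(d_o⁴ − d_i⁴)/32 = π(0.0380⁴ − 0.0162⁴)/32 = 1.979×10^-7 m⁴.
T_max = τ_allow·J/r = 8.36×10^7 × 1.979×10^-7 / 0.0190 = 871.0 N·m.
ω = 2π·2430/60 = 254.5 rad/s, so P_max = T_max·ω = 2.216×10^5 W.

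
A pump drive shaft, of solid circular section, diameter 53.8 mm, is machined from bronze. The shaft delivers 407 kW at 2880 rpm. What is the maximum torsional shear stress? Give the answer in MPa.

ω = 2π·2880/60 = 301.6 rad/s, so T = P/ω = 407×10³ / 301.6 = 1350 N·m.
J = πd⁴/32 = π(0.0538)⁴/32 = 8.225×10^-7 m⁴.
τ_max = T·r/J = 1350 × 0.0269 / 8.225×10^-7 = 4.414×10^7 Pa.

44.1 MPa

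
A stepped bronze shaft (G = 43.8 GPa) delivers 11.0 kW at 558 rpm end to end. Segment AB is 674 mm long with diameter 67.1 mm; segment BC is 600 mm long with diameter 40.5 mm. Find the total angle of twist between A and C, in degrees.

ω = 2π·558/60 = 58.43 rad/s, so T = P/ω = 11.0×10³ / 58.43 = 188.2 N·m.
J_AB = π(0.0671)⁴/32 = 1.99×10^-6 m⁴; J_BC = π(0.0405)⁴/32 = 2.64×10^-7 m⁴.
θ = (T/G)·Σ L_i/J_i = (188.2/43.8×10⁹)·(0.674/1.99×10^-6 + 0.600/2.64×10^-7) = 0.01122 rad.

0.643°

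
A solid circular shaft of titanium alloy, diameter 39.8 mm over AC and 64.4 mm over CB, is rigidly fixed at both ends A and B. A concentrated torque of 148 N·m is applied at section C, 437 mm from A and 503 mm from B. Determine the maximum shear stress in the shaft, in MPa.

Compatibility: T_A·a/J_AC = T_B·b/J_CB with T_A + T_B = T₀.
J_AC = 2.46×10^-7 m⁴, J_CB = 1.69×10^-6 m⁴, so T_A = T₀·(J_AC/a)/((J_AC/a)+(J_CB/b)) = 21.28 N·m, T_B = 126.7 N·m.
τ in each portion: τ_AC = 1.72×10^6 Pa, τ_CB = 2.42×10^6 Pa; maximum is in CB.
τ_max = T_CB·r/J = 126.7·0.0322/1.69×10^-6 = 2.416×10^6 Pa.

2.42 MPa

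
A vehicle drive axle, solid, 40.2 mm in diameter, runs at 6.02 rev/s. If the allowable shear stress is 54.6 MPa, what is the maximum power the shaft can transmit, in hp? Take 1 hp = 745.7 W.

35.3 hp

J = πd⁴/32 = π(0.0402)⁴/32 = 2.564×10^-7 m⁴.
T_max = τ_allow·J/r = 5.46×10^7 × 2.564×10^-7 / 0.0201 = 696.5 N·m.
ω = 2π·6.02 = 37.82 rad/s, so P_max = T_max·ω = 2.634×10^4 W.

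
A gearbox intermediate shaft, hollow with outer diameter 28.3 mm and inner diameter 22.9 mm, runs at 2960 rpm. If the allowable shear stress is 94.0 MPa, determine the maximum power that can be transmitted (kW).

74.1 kW

J = π(d_o⁴ − d_i⁴)/32 = π(0.0283⁴ − 0.0229⁴)/32 = 3.597×10^-8 m⁴.
T_max = τ_allow·J/r = 9.40×10^7 × 3.597×10^-8 / 0.0142 = 239.0 N·m.
ω = 2π·2960/60 = 310.0 rad/s, so P_max = T_max·ω = 7.407×10^4 W.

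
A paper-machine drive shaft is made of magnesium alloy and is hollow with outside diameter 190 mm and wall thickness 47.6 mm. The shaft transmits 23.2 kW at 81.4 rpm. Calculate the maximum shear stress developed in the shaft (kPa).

2150 kPa

ω = 2π·81.4/60 = 8.524 rad/s, so T = P/ω = 23.2×10³ / 8.524 = 2722 N·m.
J = π(d_o⁴ − d_i⁴)/32 = π(0.190⁴ − 0.0948⁴)/32 = 1.200×10^-4 m⁴.
τ_max = T·r/J = 2722 × 0.0950 / 1.200×10^-4 = 2.154×10^6 Pa.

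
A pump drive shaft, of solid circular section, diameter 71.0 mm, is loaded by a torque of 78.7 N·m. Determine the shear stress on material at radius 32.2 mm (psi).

147 psi

J = πd⁴/32 = π(0.0710)⁴/32 = 2.495×10^-6 m⁴.
Shear stress varies linearly with radius: τ = T·r/J = 78.70 × 0.0322 / 2.495×10^-6 = 1.016×10^6 Pa.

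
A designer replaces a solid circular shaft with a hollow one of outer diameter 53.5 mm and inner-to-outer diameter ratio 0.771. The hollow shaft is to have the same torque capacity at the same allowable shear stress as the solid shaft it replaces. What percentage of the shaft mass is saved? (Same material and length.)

Equal τ_max and T ⇒ the solid shaft needs d_s³ = d_o³(1−k⁴), so d_s = 53.5·(1−0.771⁴)^(1/3) = 46.26 mm.
Area ratio A_h/A_s = d_o²(1−k²)/d_s² = (1−k²)/(1−k⁴)^(2/3) = 0.5423.
Mass saving = 1 − 0.5423 = 45.8 %.

45.8 %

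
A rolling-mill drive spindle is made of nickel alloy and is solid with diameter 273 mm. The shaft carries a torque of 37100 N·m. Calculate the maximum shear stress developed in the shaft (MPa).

J = πd⁴/32 = π(0.273)⁴/32 = 5.453×10^-4 m⁴.
τ_max = T·r/J = 37100 × 0.137 / 5.453×10^-4 = 9.287×10^6 Pa.

9.29 MPa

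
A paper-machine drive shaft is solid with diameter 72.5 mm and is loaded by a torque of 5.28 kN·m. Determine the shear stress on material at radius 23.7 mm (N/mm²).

46.1 N/mm²

J = πd⁴/32 = π(0.0725)⁴/32 = 2.712×10^-6 m⁴.
Shear stress varies linearly with radius: τ = T·r/J = 5280 × 0.0237 / 2.712×10^-6 = 4.613×10^7 Pa.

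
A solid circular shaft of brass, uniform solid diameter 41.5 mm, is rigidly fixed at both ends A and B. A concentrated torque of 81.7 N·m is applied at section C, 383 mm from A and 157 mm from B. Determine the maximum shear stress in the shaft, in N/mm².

With uniform GJ and both ends fixed, compatibility θ_AC = θ_CB gives T_A·a = T_B·b, together with T_A + T_B = T₀.
T_A = T₀·b/(a+b) = 81.70·157/540.0 = 23.75 N·m; T_B = 57.95 N·m.
τ in each portion: τ_AC = 1.69×10^6 Pa, τ_CB = 4.13×10^6 Pa; maximum is in CB.
τ_max = T_CB·r/J = 57.95·0.0208/2.91×10^-7 = 4.129×10^6 Pa.

4.13 N/mm²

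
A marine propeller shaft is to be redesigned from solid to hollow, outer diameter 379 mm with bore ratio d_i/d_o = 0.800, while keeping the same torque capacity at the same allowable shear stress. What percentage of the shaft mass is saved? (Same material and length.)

Equal τ_max and T ⇒ the solid shaft needs d_s³ = d_o³(1−k⁴), so d_s = 379·(1−0.800⁴)^(1/3) = 317.9 mm.
Area ratio A_h/A_s = d_o²(1−k²)/d_s² = (1−k²)/(1−k⁴)^(2/3) = 0.5115.
Mass saving = 1 − 0.5115 = 48.8 %.

48.8 %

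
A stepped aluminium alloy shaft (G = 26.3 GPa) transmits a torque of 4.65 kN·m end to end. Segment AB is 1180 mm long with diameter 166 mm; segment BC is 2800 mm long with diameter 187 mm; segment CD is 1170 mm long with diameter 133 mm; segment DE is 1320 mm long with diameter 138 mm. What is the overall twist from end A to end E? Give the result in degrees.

1.16°

J_AB = π(0.166)⁴/32 = 7.45×10^-5 m⁴; J_BC = π(0.187)⁴/32 = 1.20×10^-4 m⁴; J_CD = π(0.133)⁴/32 = 3.07×10^-5 m⁴; J_DE = π(0.138)⁴/32 = 3.56×10^-5 m⁴.
θ = (T/G)·Σ L_i/J_i = (4650/26.3×10⁹)·(1.18/7.45×10^-5 + 2.80/1.20×10^-4 + 1.17/3.07×10^-5 + 1.32/3.56×10^-5) = 0.02021 rad.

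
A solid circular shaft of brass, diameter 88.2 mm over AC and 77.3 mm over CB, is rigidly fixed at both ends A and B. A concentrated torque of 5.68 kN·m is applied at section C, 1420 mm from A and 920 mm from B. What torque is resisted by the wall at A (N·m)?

2970 N·m

Compatibility: T_A·a/J_AC = T_B·b/J_CB with T_A + T_B = T₀.
J_AC = 5.94×10^-6 m⁴, J_CB = 3.51×10^-6 m⁴, so T_A = T₀·(J_AC/a)/((J_AC/a)+(J_CB/b)) = 2973 N·m, T_B = 2707 N·m.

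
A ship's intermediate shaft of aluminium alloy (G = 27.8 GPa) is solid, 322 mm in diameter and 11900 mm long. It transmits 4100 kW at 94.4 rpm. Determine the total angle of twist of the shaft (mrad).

168 mrad

ω = 2π·94.4/60 = 9.886 rad/s, so T = P/ω = 4100×10³ / 9.886 = 414700 N·m.
J = πd⁴/32 = π(0.322)⁴/32 = 1.055×10^-3 m⁴.
θ = T·L/(G·J) = 414700 × 11.9 / (27.8×10⁹ × 1.055×10^-3) = 0.1682 rad.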